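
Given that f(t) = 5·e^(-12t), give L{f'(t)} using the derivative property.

f(0) = 5, F(s) = 5/(s+12). L{f'(t)} = s·F(s) - f(0) = 5s/(s+12) - 5 = (5s - 5(s+12))/(s+12) = -60/(s+12)

Final answer: -60/(s+12)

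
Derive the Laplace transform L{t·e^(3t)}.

L{t^n·e^(at)} = n!/(s-a)^(n+1), so L{t·e^(3t)} = 1/(s-3)^2

Final answer: 1/(s-3)^2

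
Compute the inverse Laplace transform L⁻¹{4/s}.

L⁻¹{c/s} = c, so L⁻¹{4/s} = 4

Final answer: 4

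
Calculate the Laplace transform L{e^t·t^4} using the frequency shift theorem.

L{e^(at)·t^n} = n!/(s-a)^(n+1), so L{e^t·t^4} = 24/(s-1)^5

Final answer: 24/(s-1)^5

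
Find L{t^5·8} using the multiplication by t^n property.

L{8} = 8/s. d^1/ds^1[1/s] = -1/s². d^2/ds^2[1/s] = 2/s^3. d^3/ds^3[1/s] = -6/s^4. d^4/ds^4[1/s] = 24/s^5. d^5/ds^5[1/s] = -120/s^6. So L{t^5} = (-1)^{5}·-120/s^6 = 120/s^6. Then L{t^5·8} = 8·120/s^6 = 960/s^6

Final answer: 960/s^6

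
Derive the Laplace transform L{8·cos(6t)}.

L{cos(ωt)} = s/(s² + ω²), so L{cos(6t)} = s/(s² + 36). Then L{8·cos(6t)} = 8·s/(s² + 36) = 8s/(s² + 36)

Final answer: 8s/(s² + 36)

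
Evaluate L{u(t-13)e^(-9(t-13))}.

u(t-a)f(t-a) with f(t)=e^(-9t). L{e^(-9t)} = 1/(s+9). By time shift: e^(-13s)/(s+9)

Final answer: e^(-13s)/(s+9)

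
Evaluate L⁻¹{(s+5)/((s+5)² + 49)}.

Using frequency shift: L⁻¹{(s-a)/((s-a)² + b²)} = e^(at)cos(bt). Here a=-5, b=7

Final answer: e^(-5t)·cos(7t)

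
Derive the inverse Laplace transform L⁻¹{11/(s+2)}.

L⁻¹{1/(s-a)} = e^(at), so L⁻¹{1/(s+2)} = e^(-2t), and L⁻¹{11/(s+2)} = 11·e^(-2t)

Final answer: 11·e^(-2t)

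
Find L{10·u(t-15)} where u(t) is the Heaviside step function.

L{u(t-a)} = e^(-as)/s. Here a=15, so L{u(t-15)} = e^(-15s)/s, and L{10·u(t-15)} = 10·e^(-15s)/s

Final answer: 10·e^(-15s)/s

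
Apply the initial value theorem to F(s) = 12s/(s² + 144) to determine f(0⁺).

f(0⁺) = lim_{s→∞} s·12s/(s² + 144) = lim_{s→∞} 12s²/(s² + 144) = 12

Final answer: 12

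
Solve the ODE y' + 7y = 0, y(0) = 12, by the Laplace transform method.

L{y'} + 7L{y} = 0. sY - 12 + 7Y = 0. Y(s+7) = 12. Y = 12/(s+7)

Final answer: y(t) = 12e^(-7t)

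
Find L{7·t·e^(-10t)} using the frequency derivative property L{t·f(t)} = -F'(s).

L{e^(-10t)} = 1/(s+10). By frequency derivative: L{t·e^(-10t)} = -d/ds[1/(s+10)] = -(-1)/(s+10)² = 1/(s+10)². Then L{7·t·e^(-10t)} = 7·1/(s+10)² = 7/(s+10)²

Final answer: 7/(s+10)²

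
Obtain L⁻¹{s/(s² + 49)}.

This is the form c·s/(s² + a²) with a = 7. L⁻¹ = cos(7t)

Final answer: cos(7t)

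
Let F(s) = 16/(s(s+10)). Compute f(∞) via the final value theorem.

f(∞) = lim_{s→0} s·16/(s(s+10)) = lim_{s→0} 16/(s+10) = 16/10 = 8/5

Final answer: 8/5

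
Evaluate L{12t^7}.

L{t^n} = n!/s^(n+1). So L{12t^7} = 12·7!/s^8 = 60480/s^8

Final answer: 60480/s^8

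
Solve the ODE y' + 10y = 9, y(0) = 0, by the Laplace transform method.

sY + 10Y = 9/s. Y = 9/(s(s+10)). Partial fractions: Y = 9/10/s - 9/10/(s+10)

Final answer: y(t) = 9/10(1 - e^(-10t))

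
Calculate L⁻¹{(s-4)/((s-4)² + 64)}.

Using frequency shift: L⁻¹{(s-a)/((s-a)² + b²)} = e^(at)cos(bt). Here a=4, b=8

Final answer: e^(4t)·cos(8t)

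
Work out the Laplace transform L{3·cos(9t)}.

L{cos(ωt)} = s/(s² + ω²), so L{cos(9t)} = s/(s² + 81). Then L{3·cos(9t)} = 3·s/(s² + 81) = 3s/(s² + 81)

Final answer: 3s/(s² + 81)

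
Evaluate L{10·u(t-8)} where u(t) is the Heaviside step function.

L{u(t-a)} = e^(-as)/s. Here a=8, so L{u(t-8)} = e^(-8s)/s, and L{10·u(t-8)} = 10·e^(-8s)/s

Final answer: 10·e^(-8s)/s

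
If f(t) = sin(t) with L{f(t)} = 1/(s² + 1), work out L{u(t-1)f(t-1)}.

Time shift theorem: L{u(t-a)f(t-a)} = e^(-as)F(s). Here a=1, F(s) = 1/(s² + 1), so L{u(t-1)f(t-1)} = e^(-s)·1/(s² + 1)

Final answer: e^(-s)·1/(s² + 1)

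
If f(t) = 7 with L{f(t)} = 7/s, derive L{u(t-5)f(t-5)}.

Time shift theorem: L{u(t-a)f(t-a)} = e^(-as)F(s). Here a=5, F(s) = 7/s, so L{u(t-5)f(t-5)} = e^(-5s)·7/s

Final answer: e^(-5s)·7/s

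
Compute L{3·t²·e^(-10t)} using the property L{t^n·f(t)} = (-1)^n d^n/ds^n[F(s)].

L{e^(-10t)} = 1/(s+10). d/ds[1/(s+10)] = -1/(s+10)². d²/ds²[1/(s+10)] = 2/(s+10)³. So L{t²·e^(-10t)} = (-1)² · 2/(s+10)³ = 2/(s+10)³. Then L{3·t²·e^(-10t)} = 3·2/(s+10)³ = 6/(s+10)³

Final answer: 6/(s+10)³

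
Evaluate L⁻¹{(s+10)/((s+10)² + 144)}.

Using frequency shift: L⁻¹{(s-a)/((s-a)² + b²)} = e^(at)cos(bt). Here a=-10, b=12

Final answer: e^(-10t)·cos(12t)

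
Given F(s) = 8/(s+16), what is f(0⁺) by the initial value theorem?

f(0⁺) = lim_{s→∞} s·8/(s+16) = lim_{s→∞} 8s/(s+16) = 8

Final answer: 8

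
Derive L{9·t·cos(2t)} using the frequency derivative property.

L{cos(2t)} = s/(s² + 4). Derivative: d/ds[s/(s² + 4)] = [(s² + 4) - s·2s]/(s² + 4)² = (4 - s²)/(s² + 4)². So L{t·cos(2t)} = -F'(s) = (s² - 4)/(s² + 4)². Then L{9·t·cos(2t)} = 9·(s² - 4)/(s² + 4)²

Final answer: 9·(s² - 4)/(s² + 4)²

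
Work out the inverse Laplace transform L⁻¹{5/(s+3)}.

L⁻¹{1/(s-a)} = e^(at), so L⁻¹{1/(s+3)} = e^(-3t), and L⁻¹{5/(s+3)} = 5·e^(-3t)

Final answer: 5·e^(-3t)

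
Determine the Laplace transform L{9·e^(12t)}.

L{e^(at)} = 1/(s-a), so L{e^(12t)} = 1/(s-12). Then L{9·e^(12t)} = 9/(s-12)

Final answer: 9/(s-12)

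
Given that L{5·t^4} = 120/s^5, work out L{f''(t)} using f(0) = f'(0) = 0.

L{f''(t)} = s²F(s) - sf(0) - f'(0) = s²·120/s^5 - 0 - 0 = 120/s^3

Final answer: 120/s^3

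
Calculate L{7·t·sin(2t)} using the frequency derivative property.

L{sin(2t)} = 2/(s² + 4). By L{t·f(t)} = -F'(s): -d/ds[2/(s² + 4)] = -(2)·(-2s)/(s² + 4)² = 4s/(s² + 4)². Then L{7·t·sin(2t)} = 7·4s/(s² + 4)² = 28s/(s² + 4)²

Final answer: 28s/(s² + 4)²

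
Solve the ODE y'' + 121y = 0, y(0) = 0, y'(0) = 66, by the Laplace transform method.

L{y''} + 121L{y} = 0. s²Y - 0 - 66 + 121Y = 0. Y(s² + 121) = 66. Y = (66)/(s² + 121). Inverting: y(t) = 6sin(11t)

Final answer: y(t) = 6sin(11t)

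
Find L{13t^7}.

L{t^n} = n!/s^(n+1). So L{13t^7} = 13·7!/s^8 = 65520/s^8

Final answer: 65520/s^8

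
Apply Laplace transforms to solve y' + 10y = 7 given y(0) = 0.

sY + 10Y = 7/s. Y = 7/(s(s+10)). Partial fractions: Y = 7/10/s - 7/10/(s+10)

Final answer: y(t) = 7/10(1 - e^(-10t))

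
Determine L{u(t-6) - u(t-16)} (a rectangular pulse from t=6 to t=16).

L{u(t-a)} = e^(-as)/s. L{u(t-6) - u(t-16)} = (e^(-6s) - e^(-16s))/s

Final answer: (e^(-6s) - e^(-16s))/s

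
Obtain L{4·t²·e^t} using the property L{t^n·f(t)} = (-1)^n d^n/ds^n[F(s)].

L{e^t} = 1/(s-1). d/ds[1/(s-1)] = -1/(s-1)². d²/ds²[1/(s-1)] = 2/(s-1)³. So L{t²·e^t} = (-1)² · 2/(s-1)³ = 2/(s-1)³. Then L{4·t²·e^t} = 4·2/(s-1)³ = 8/(s-1)³

Final answer: 8/(s-1)³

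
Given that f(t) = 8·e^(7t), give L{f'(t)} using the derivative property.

f(0) = 8, F(s) = 8/(s-7). L{f'(t)} = s·F(s) - f(0) = 8s/(s-7) - 8 = (8s - 8(s-7))/(s-7) = 56/(s-7)

Final answer: 56/(s-7)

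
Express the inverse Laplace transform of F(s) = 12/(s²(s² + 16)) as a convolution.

12/(s²(s² + 16)) = (1/s²)·(12/(s² + 16)) = L{t}·L{3·sin(4t)}. So f(t) = t*(3·sin(4t)) = ∫₀ᵗ 3τ·sin(4(t-τ)) dτ

Final answer: ∫₀ᵗ 3τ·sin(4(t-τ)) dτ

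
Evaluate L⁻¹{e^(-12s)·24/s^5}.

L⁻¹{24/s^5} = t^4. By the time shift theorem, L⁻¹{e^(-as)F(s)} = u(t-a)f(t-a) with a=12, so L⁻¹{e^(-12s)·24/s^5} = u(t-12)·(t-12)^4

Final answer: u(t-12)·(t-12)^4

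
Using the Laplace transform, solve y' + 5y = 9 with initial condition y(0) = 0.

sY + 5Y = 9/s. Y = 9/(s(s+5)). Partial fractions: Y = 9/5/s - 9/5/(s+5)

Final answer: y(t) = 9/5(1 - e^(-5t))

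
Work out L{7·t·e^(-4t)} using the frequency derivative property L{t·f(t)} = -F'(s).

L{e^(-4t)} = 1/(s+4). By frequency derivative: L{t·e^(-4t)} = -d/ds[1/(s+4)] = -(-1)/(s+4)² = 1/(s+4)². Then L{7·t·e^(-4t)} = 7·1/(s+4)² = 7/(s+4)²

Final answer: 7/(s+4)²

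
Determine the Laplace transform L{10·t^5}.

L{t^n} = n!/s^(n+1), so L{t^5} = 120/s^6. Then L{10·t^5} = 10·120/s^6 = 1200/s^6

Final answer: 1200/s^6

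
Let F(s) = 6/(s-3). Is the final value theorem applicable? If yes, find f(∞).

sF(s) = 6s/(s-3) has a pole at s = 3 in the right half-plane. Theorem does NOT apply (unstable system; f(t) = 6·e^(3t) grows without bound).

Final answer: Not applicable (unstable)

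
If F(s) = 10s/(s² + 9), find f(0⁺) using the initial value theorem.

f(0⁺) = lim_{s→∞} s·10s/(s² + 9) = lim_{s→∞} 10s²/(s² + 9) = 10

Final answer: 10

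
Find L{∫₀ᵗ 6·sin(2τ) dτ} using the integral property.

L{∫₀ᵗ f(τ)dτ} = F(s)/s with F(s) = 12/(s² + 4), so the result is (12/(s² + 4))/s = 12/(s(s² + 4))

Final answer: 12/(s(s² + 4))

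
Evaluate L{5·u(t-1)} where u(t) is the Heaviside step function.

L{u(t-a)} = e^(-as)/s. Here a=1, so L{u(t-1)} = e^(-s)/s, and L{5·u(t-1)} = 5·e^(-s)/s

Final answer: 5·e^(-s)/s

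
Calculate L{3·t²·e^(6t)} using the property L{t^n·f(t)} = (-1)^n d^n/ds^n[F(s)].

L{e^(6t)} = 1/(s-6). d/ds[1/(s-6)] = -1/(s-6)². d²/ds²[1/(s-6)] = 2/(s-6)³. So L{t²·e^(6t)} = (-1)² · 2/(s-6)³ = 2/(s-6)³. Then L{3·t²·e^(6t)} = 3·2/(s-6)³ = 6/(s-6)³

Final answer: 6/(s-6)³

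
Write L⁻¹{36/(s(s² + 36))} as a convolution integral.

36/(s(s² + 36)) = (1/s)·(36/(s² + 36)) = L{1}·L{6·sin(6t)}. So f(t) = 1*(6·sin(6t)) = ∫₀ᵗ 6·sin(6τ) dτ

Final answer: ∫₀ᵗ 6·sin(6τ) dτ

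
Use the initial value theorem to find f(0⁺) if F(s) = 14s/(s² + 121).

f(0⁺) = lim_{s→∞} s·14s/(s² + 121) = lim_{s→∞} 14s²/(s² + 121) = 14

Final answer: 14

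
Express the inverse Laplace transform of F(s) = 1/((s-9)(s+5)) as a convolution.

1/((s-9)(s+5)) = (1/(s-9))·(1/(s+5)) = L{e^(9t)}·L{e^(-5t)}. So f(t) = e^(9t)*e^(-5t) = ∫₀ᵗ e^(9τ)·e^(-5(t-τ)) dτ

Final answer: ∫₀ᵗ e^(9τ)·e^(-5(t-τ)) dτ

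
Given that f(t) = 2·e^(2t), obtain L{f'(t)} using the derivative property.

f(0) = 2, F(s) = 2/(s-2). L{f'(t)} = s·F(s) - f(0) = 2s/(s-2) - 2 = (2s - 2(s-2))/(s-2) = 4/(s-2)

Final answer: 4/(s-2)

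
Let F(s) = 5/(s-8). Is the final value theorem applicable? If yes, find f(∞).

sF(s) = 5s/(s-8) has a pole at s = 8 in the right half-plane. Theorem does NOT apply (unstable system; f(t) = 5·e^(8t) grows without bound).

Final answer: Not applicable (unstable)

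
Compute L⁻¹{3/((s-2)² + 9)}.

Form: b/((s-a)² + b²) → e^(at)sin(bt). With a=2, b=3

Final answer: e^(2t)·sin(3t)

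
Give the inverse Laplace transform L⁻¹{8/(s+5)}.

L⁻¹{1/(s-a)} = e^(at), so L⁻¹{1/(s+5)} = e^(-5t), and L⁻¹{8/(s+5)} = 8·e^(-5t)

Final answer: 8·e^(-5t)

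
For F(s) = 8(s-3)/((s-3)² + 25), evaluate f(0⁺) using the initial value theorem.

f(0⁺) = lim_{s→∞} sF(s) = lim_{s→∞} 8s(s-3)/((s-3)² + 25) = 8

Final answer: 8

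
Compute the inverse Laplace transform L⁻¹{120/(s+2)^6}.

L⁻¹{n!/(s-a)^(n+1)} = t^n·e^(at), so L⁻¹{120/(s+2)^6} = t^5·e^(-2t)

Final answer: t^5·e^(-2t)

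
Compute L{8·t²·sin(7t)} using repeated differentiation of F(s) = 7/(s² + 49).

F(s) = 7/(s² + 49). F'(s) = -14s/(s² + 49)². F''(s) = -14(49 - 3s²)/(s² + 49)³ = (42s² - 686)/(s² + 49)³. So L{t²·sin(7t)} = (-1)² F''(s) = (42s² - 686)/(s² + 49)³. Then L{8·t²·sin(7t)} = 8·(42s² - 686)/(s² + 49)³ = (336s² - 5488)/(s² + 49)³

Final answer: (336s² - 5488)/(s² + 49)³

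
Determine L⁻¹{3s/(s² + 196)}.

This is the form c·s/(s² + a²) with a = 14, c = 3. L⁻¹ = 3·cos(14t)

Final answer: 3·cos(14t)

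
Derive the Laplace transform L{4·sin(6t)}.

L{sin(ωt)} = ω/(s² + ω²), so L{sin(6t)} = 6/(s² + 36). Then L{4·sin(6t)} = 4·6/(s² + 36) = 24/(s² + 36)

Final answer: 24/(s² + 36)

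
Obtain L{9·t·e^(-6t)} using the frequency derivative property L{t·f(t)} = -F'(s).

L{e^(-6t)} = 1/(s+6). By frequency derivative: L{t·e^(-6t)} = -d/ds[1/(s+6)] = -(-1)/(s+6)² = 1/(s+6)². Then L{9·t·e^(-6t)} = 9·1/(s+6)² = 9/(s+6)²

Final answer: 9/(s+6)²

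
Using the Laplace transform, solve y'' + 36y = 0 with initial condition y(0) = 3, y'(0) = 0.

L{y''} + 36L{y} = 0. s²Y - 3s - 0 + 36Y = 0. Y(s² + 36) = 3s. Y = (3s)/(s² + 36). Inverting: y(t) = 3cos(6t)

Final answer: y(t) = 3cos(6t)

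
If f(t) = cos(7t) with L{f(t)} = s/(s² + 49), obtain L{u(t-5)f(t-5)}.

Time shift theorem: L{u(t-a)f(t-a)} = e^(-as)F(s). Here a=5, F(s) = s/(s² + 49), so L{u(t-5)f(t-5)} = e^(-5s)·s/(s² + 49)

Final answer: e^(-5s)·s/(s² + 49)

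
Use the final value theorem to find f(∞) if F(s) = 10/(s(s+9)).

f(∞) = lim_{s→0} s·10/(s(s+9)) = lim_{s→0} 10/(s+9) = 10/9 = 10/9

Final answer: 10/9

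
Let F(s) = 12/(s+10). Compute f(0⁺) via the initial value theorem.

f(0⁺) = lim_{s→∞} s·12/(s+10) = lim_{s→∞} 12s/(s+10) = 12

Final answer: 12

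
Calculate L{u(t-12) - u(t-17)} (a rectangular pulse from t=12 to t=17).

L{u(t-a)} = e^(-as)/s. L{u(t-12) - u(t-17)} = (e^(-12s) - e^(-17s))/s

Final answer: (e^(-12s) - e^(-17s))/s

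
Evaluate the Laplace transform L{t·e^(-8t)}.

L{t^n·e^(at)} = n!/(s-a)^(n+1), so L{t·e^(-8t)} = 1/(s+8)^2

Final answer: 1/(s+8)^2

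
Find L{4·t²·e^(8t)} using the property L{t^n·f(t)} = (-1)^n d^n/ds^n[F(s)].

L{e^(8t)} = 1/(s-8). d/ds[1/(s-8)] = -1/(s-8)². d²/ds²[1/(s-8)] = 2/(s-8)³. So L{t²·e^(8t)} = (-1)² · 2/(s-8)³ = 2/(s-8)³. Then L{4·t²·e^(8t)} = 4·2/(s-8)³ = 8/(s-8)³

Final answer: 8/(s-8)³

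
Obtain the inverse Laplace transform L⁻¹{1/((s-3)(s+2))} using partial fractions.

Decompose: A/(s-3) + B/(s+2). A = 1/5, B = -1/5. f(t) = (e^(3t) - e^(-2t))/5

Final answer: (e^(3t) - e^(-2t))/5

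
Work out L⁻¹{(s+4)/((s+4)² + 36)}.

Using frequency shift: L⁻¹{(s-a)/((s-a)² + b²)} = e^(at)cos(bt). Here a=-4, b=6

Final answer: e^(-4t)·cos(6t)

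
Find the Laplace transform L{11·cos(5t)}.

L{cos(ωt)} = s/(s² + ω²), so L{cos(5t)} = s/(s² + 25). Then L{11·cos(5t)} = 11·s/(s² + 25) = 11s/(s² + 25)

Final answer: 11s/(s² + 25)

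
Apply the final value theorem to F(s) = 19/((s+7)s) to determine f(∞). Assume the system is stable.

f(∞) = lim_{s→0} sF(s) = lim_{s→0} 19/(s+7) = 19/7

Final answer: 19/7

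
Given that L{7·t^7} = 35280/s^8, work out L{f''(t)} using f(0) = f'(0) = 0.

L{f''(t)} = s²F(s) - sf(0) - f'(0) = s²·35280/s^8 - 0 - 0 = 35280/s^6

Final answer: 35280/s^6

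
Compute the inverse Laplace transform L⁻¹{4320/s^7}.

L⁻¹{n!/s^(n+1)} = t^n with n=6. So L⁻¹{720/s^7} = t^6, and L⁻¹{4320/s^7} = (4320/720)·t^6 = 6·t^6

Final answer: 6·t^6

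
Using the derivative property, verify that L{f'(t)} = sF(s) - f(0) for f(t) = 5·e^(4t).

f'(t) = 20e^(4t). Direct: L{f'(t)} = 20/(s-4). Property: s·5/(s-4) - 5 = (5s - 5(s-4))/(s-4) = 20/(s-4). ✓

Final answer: 20/(s-4)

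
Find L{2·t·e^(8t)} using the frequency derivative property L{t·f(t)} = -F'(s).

L{e^(8t)} = 1/(s-8). By frequency derivative: L{t·e^(8t)} = -d/ds[1/(s-8)] = -(-1)/(s-8)² = 1/(s-8)². Then L{2·t·e^(8t)} = 2·1/(s-8)² = 2/(s-8)²

Final answer: 2/(s-8)²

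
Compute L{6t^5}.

L{t^n} = n!/s^(n+1). So L{6t^5} = 6·5!/s^6 = 720/s^6

Final answer: 720/s^6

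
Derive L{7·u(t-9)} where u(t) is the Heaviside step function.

L{u(t-a)} = e^(-as)/s. Here a=9, so L{u(t-9)} = e^(-9s)/s, and L{7·u(t-9)} = 7·e^(-9s)/s

Final answer: 7·e^(-9s)/s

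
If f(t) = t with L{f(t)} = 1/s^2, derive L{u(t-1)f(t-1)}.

Time shift theorem: L{u(t-a)f(t-a)} = e^(-as)F(s). Here a=1, F(s) = 1/s^2, so L{u(t-1)f(t-1)} = e^(-s)·1/s^2

Final answer: e^(-s)·1/s^2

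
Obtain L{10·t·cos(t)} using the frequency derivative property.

L{cos(t)} = s/(s² + 1). Derivative: d/ds[s/(s² + 1)] = [(s² + 1) - s·2s]/(s² + 1)² = (1 - s²)/(s² + 1)². So L{t·cos(t)} = -F'(s) = (s² - 1)/(s² + 1)². Then L{10·t·cos(t)} = 10·(s² - 1)/(s² + 1)²

Final answer: 10·(s² - 1)/(s² + 1)²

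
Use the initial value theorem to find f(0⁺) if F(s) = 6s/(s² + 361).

f(0⁺) = lim_{s→∞} s·6s/(s² + 361) = lim_{s→∞} 6s²/(s² + 361) = 6

Final answer: 6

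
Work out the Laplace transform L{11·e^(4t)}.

L{e^(at)} = 1/(s-a), so L{e^(4t)} = 1/(s-4). Then L{11·e^(4t)} = 11/(s-4)

Final answer: 11/(s-4)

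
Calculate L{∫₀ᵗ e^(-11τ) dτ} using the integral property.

L{∫₀ᵗ f(τ)dτ} = F(s)/s with F(s) = 1/(s+11), so L{∫₀ᵗ e^(-11τ) dτ} = 1/(s(s+11))

Final answer: 1/(s(s+11))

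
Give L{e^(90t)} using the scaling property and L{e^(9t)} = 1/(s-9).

Using L{f(at)} = (1/a)F(s/a) with a=10 and f(t) = e^(9t): L{e^(90t)} = (1/10) · 1/((s/10)-9) = (1/10) · 10/(s-90) = 1/(s-90)

Final answer: 1/(s-90)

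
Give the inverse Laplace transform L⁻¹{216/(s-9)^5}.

L⁻¹{n!/(s-a)^(n+1)} = t^n·e^(at) with n=4, a=9. So L⁻¹{24/(s-9)^5} = t^4·e^(9t), and L⁻¹{216/(s-9)^5} = (216/24)·t^4·e^(9t) = 9·t^4·e^(9t)

Final answer: 9·t^4·e^(9t)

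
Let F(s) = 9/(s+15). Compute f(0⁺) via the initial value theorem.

f(0⁺) = lim_{s→∞} s·9/(s+15) = lim_{s→∞} 9s/(s+15) = 9

Final answer: 9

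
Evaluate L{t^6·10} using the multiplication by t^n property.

L{10} = 10/s. d^1/ds^1[1/s] = -1/s². d^2/ds^2[1/s] = 2/s^3. d^3/ds^3[1/s] = -6/s^4. d^4/ds^4[1/s] = 24/s^5. d^5/ds^5[1/s] = -120/s^6. d^6/ds^6[1/s] = 720/s^7. So L{t^6} = (-1)^{6}·720/s^7 = 720/s^7. Then L{t^6·10} = 10·720/s^7 = 7200/s^7

Final answer: 7200/s^7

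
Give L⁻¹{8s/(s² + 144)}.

This is the form c·s/(s² + a²) with a = 12, c = 8. L⁻¹ = 8·cos(12t)

Final answer: 8·cos(12t)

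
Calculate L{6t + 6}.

L{6t + 6} = 6·L{t} + 6·L{1} = 6/s² + 6/s

Final answer: 6/s² + 6/s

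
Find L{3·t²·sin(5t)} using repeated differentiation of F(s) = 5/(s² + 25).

F(s) = 5/(s² + 25). F'(s) = -10s/(s² + 25)². F''(s) = -10(25 - 3s²)/(s² + 25)³ = (30s² - 250)/(s² + 25)³. So L{t²·sin(5t)} = (-1)² F''(s) = (30s² - 250)/(s² + 25)³. Then L{3·t²·sin(5t)} = 3·(30s² - 250)/(s² + 25)³ = (90s² - 750)/(s² + 25)³

Final answer: (90s² - 750)/(s² + 25)³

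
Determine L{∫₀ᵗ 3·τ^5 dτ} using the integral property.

L{∫₀ᵗ f(τ)dτ} = F(s)/s with f(t) = 3t^5. F(s) = 360/s^6, so L{∫₀ᵗ 3·τ^5 dτ} = (360/s^6)/s = 360/s^7. (Check: ∫₀ᵗ 3·τ^5 dτ = 3t^6/6.)

Final answer: 360/s^7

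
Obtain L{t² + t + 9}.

L{t² + t + 9} = 2/s³ + 1/s² + 9/s = 2/s³ + 1/s² + 9/s

Final answer: 2/s³ + 1/s² + 9/s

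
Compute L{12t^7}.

L{t^n} = n!/s^(n+1). So L{12t^7} = 12·7!/s^8 = 60480/s^8

Final answer: 60480/s^8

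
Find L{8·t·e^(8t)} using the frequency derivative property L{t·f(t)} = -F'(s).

L{e^(8t)} = 1/(s-8). By frequency derivative: L{t·e^(8t)} = -d/ds[1/(s-8)] = -(-1)/(s-8)² = 1/(s-8)². Then L{8·t·e^(8t)} = 8·1/(s-8)² = 8/(s-8)²

Final answer: 8/(s-8)²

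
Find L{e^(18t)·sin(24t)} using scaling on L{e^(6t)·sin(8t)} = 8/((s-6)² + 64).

Scaling with a=3: L{e^(18t)·sin(24t)} = (1/3) · 8/((s/3-6)² + 64). Simplifying: 24/((s-18)² + 576)

Final answer: 24/((s-18)² + 576)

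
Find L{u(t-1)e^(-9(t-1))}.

u(t-a)f(t-a) with f(t)=e^(-9t). L{e^(-9t)} = 1/(s+9). By time shift: e^(-s)/(s+9)

Final answer: e^(-s)/(s+9)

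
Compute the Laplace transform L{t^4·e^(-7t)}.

L{t^n·e^(at)} = n!/(s-a)^(n+1), so L{t^4·e^(-7t)} = 24/(s+7)^5

Final answer: 24/(s+7)^5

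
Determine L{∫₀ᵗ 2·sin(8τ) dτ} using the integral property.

L{∫₀ᵗ f(τ)dτ} = F(s)/s with F(s) = 16/(s² + 64), so the result is (16/(s² + 64))/s = 16/(s(s² + 64))

Final answer: 16/(s(s² + 64))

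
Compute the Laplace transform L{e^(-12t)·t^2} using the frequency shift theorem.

L{e^(at)·t^n} = n!/(s-a)^(n+1), so L{e^(-12t)·t^2} = 2/(s+12)^3

Final answer: 2/(s+12)^3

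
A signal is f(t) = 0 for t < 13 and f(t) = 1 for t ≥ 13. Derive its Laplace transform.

f(t) = u(t-13). L{u(t-13)} = e^(-13s)/s, so L{f(t)} = e^(-13s)/s

Final answer: e^(-13s)/s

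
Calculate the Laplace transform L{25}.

L{25} = 25 · L{1} = 25/s

Final answer: 25/s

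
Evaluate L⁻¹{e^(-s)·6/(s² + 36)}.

L⁻¹{6/(s² + 36)} = sin(6t). By the time shift theorem, L⁻¹{e^(-as)F(s)} = u(t-a)f(t-a) with a=1, so L⁻¹{e^(-s)·6/(s² + 36)} = u(t-1)·sin(6(t-1))

Final answer: u(t-1)·sin(6(t-1))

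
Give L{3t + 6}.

L{3t + 6} = 3·L{t} + 6·L{1} = 3/s² + 6/s

Final answer: 3/s² + 6/s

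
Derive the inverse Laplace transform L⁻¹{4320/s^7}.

L⁻¹{n!/s^(n+1)} = t^n with n=6. So L⁻¹{720/s^7} = t^6, and L⁻¹{4320/s^7} = (4320/720)·t^6 = 6·t^6

Final answer: 6·t^6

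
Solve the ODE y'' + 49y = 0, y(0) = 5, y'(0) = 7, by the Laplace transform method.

L{y''} + 49L{y} = 0. s²Y - 5s - 7 + 49Y = 0. Y(s² + 49) = 5s + 7. Y = (5s + 7)/(s² + 49). Inverting: y(t) = 5cos(7t) + sin(7t)

Final answer: y(t) = 5cos(7t) + sin(7t)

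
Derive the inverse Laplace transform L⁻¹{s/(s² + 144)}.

L⁻¹{s/(s² + 144)} = cos(12t)

Final answer: cos(12t)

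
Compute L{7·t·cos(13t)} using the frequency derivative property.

L{cos(13t)} = s/(s² + 169). Derivative: d/ds[s/(s² + 169)] = [(s² + 169) - s·2s]/(s² + 169)² = (169 - s²)/(s² + 169)². So L{t·cos(13t)} = -F'(s) = (s² - 169)/(s² + 169)². Then L{7·t·cos(13t)} = 7·(s² - 169)/(s² + 169)²

Final answer: 7·(s² - 169)/(s² + 169)²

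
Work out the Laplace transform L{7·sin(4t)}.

L{sin(ωt)} = ω/(s² + ω²), so L{sin(4t)} = 4/(s² + 16). Then L{7·sin(4t)} = 7·4/(s² + 16) = 28/(s² + 16)

Final answer: 28/(s² + 16)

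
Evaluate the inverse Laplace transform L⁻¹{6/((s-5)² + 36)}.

Using frequency shift, L⁻¹{6/((s-5)² + 36)} = e^(5t)·sin(6t)

Final answer: e^(5t)·sin(6t)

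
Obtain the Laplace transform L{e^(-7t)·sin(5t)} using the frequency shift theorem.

Frequency shift: L{e^(at)f(t)} = F(s-a). L{e^(-7t)·sin(5t)} = 5/((s+7)² + 25)

Final answer: 5/((s+7)² + 25)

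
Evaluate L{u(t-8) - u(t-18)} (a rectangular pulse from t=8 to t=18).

L{u(t-a)} = e^(-as)/s. L{u(t-8) - u(t-18)} = (e^(-8s) - e^(-18s))/s

Final answer: (e^(-8s) - e^(-18s))/s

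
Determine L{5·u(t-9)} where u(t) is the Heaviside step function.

L{u(t-a)} = e^(-as)/s. Here a=9, so L{u(t-9)} = e^(-9s)/s, and L{5·u(t-9)} = 5·e^(-9s)/s

Final answer: 5·e^(-9s)/s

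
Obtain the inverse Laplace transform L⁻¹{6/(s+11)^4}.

L⁻¹{n!/(s-a)^(n+1)} = t^n·e^(at) with n=3, a=-11. So L⁻¹{6/(s+11)^4} = t^3·e^(-11t)

Final answer: t^3·e^(-11t)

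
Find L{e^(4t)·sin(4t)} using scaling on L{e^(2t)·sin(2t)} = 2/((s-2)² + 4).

Scaling with a=2: L{e^(4t)·sin(4t)} = (1/2) · 2/((s/2-2)² + 4). Simplifying: 4/((s-4)² + 16)

Final answer: 4/((s-4)² + 16)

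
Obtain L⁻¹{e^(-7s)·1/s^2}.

L⁻¹{1/s^2} = t. By the time shift theorem, L⁻¹{e^(-as)F(s)} = u(t-a)f(t-a) with a=7, so L⁻¹{e^(-7s)·1/s^2} = u(t-7)·(t-7)

Final answer: u(t-7)·(t-7)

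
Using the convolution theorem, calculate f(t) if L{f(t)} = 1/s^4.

1/s^4 = (1/s)·(1/s^3) = L{1}·L{t^2/2}. By convolution, f(t) = 1*t^2/2 = ∫₀ᵗ 1·τ^2/2 dτ = t^3/6

Final answer: t^3/6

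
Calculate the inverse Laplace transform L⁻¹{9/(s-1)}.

L⁻¹{1/(s-a)} = e^(at), so L⁻¹{1/(s-1)} = e^t, and L⁻¹{9/(s-1)} = 9·e^t

Final answer: 9·e^t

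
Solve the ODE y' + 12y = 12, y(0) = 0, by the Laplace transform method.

sY + 12Y = 12/s. Y = 12/(s(s+12)). Partial fractions: Y = 1/s - 1/(s+12)

Final answer: y(t) = (1 - e^(-12t))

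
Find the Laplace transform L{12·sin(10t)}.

L{sin(ωt)} = ω/(s² + ω²), so L{sin(10t)} = 10/(s² + 100). Then L{12·sin(10t)} = 12·10/(s² + 100) = 120/(s² + 100)

Final answer: 120/(s² + 100)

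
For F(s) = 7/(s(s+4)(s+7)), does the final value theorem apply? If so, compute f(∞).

Poles of sF(s) = 7/((s+4)(s+7)) are at s = -4 and s = -7, both in the left half-plane. Theorem applies. f(∞) = lim_{s→0} sF(s) = 7/(4·7) = 1/4

Final answer: 1/4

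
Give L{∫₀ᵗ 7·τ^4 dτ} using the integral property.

L{∫₀ᵗ f(τ)dτ} = F(s)/s with f(t) = 7t^4. F(s) = 168/s^5, so L{∫₀ᵗ 7·τ^4 dτ} = (168/s^5)/s = 168/s^6. (Check: ∫₀ᵗ 7·τ^4 dτ = 7t^5/5.)

Final answer: 168/s^6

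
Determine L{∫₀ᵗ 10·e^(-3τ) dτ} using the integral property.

L{∫₀ᵗ f(τ)dτ} = F(s)/s with F(s) = 10/(s+3), so L{∫₀ᵗ 10·e^(-3τ) dτ} = 10/(s(s+3))

Final answer: 10/(s(s+3))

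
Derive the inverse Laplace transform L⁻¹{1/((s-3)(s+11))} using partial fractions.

Decompose: A/(s-3) + B/(s+11). A = 1/14, B = -1/14. f(t) = (e^(3t) - e^(-11t))/14

Final answer: (e^(3t) - e^(-11t))/14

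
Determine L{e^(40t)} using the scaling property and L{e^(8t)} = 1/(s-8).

Using L{f(at)} = (1/a)F(s/a) with a=5 and f(t) = e^(8t): L{e^(40t)} = (1/5) · 1/((s/5)-8) = (1/5) · 5/(s-40) = 1/(s-40)

Final answer: 1/(s-40)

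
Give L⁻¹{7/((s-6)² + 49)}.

Form: b/((s-a)² + b²) → e^(at)sin(bt). With a=6, b=7

Final answer: e^(6t)·sin(7t)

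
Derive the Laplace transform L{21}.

L{21} = 21 · L{1} = 21/s

Final answer: 21/s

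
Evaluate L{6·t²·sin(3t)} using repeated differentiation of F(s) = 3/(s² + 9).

F(s) = 3/(s² + 9). F'(s) = -6s/(s² + 9)². F''(s) = -6(9 - 3s²)/(s² + 9)³ = (18s² - 54)/(s² + 9)³. So L{t²·sin(3t)} = (-1)² F''(s) = (18s² - 54)/(s² + 9)³. Then L{6·t²·sin(3t)} = 6·(18s² - 54)/(s² + 9)³ = (108s² - 324)/(s² + 9)³

Final answer: (108s² - 324)/(s² + 9)³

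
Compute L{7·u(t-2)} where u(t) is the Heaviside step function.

L{u(t-a)} = e^(-as)/s. Here a=2, so L{u(t-2)} = e^(-2s)/s, and L{7·u(t-2)} = 7·e^(-2s)/s

Final answer: 7·e^(-2s)/s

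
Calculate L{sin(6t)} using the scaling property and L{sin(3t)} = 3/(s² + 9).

Using L{f(at)} = (1/a)F(s/a) with a=2: L{sin(6t)} = (1/2) · 3/((s/2)² + 9) = (1/2) · 3·4/(s² + 36) = 6/(s² + 36)

Final answer: 6/(s² + 36)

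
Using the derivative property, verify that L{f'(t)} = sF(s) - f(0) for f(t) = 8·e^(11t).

f'(t) = 88e^(11t). Direct: L{f'(t)} = 88/(s-11). Property: s·8/(s-11) - 8 = (8s - 8(s-11))/(s-11) = 88/(s-11). ✓

Final answer: 88/(s-11)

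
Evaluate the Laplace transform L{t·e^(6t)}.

L{t^n·e^(at)} = n!/(s-a)^(n+1), so L{t·e^(6t)} = 1/(s-6)^2

Final answer: 1/(s-6)^2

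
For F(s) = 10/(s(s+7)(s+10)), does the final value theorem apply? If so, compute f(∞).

Poles of sF(s) = 10/((s+7)(s+10)) are at s = -7 and s = -10, both in the left half-plane. Theorem applies. f(∞) = lim_{s→0} sF(s) = 10/(7·10) = 1/7

Final answer: 1/7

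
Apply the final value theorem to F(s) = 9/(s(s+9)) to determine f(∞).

f(∞) = lim_{s→0} s·9/(s(s+9)) = lim_{s→0} 9/(s+9) = 9/9 = 1

Final answer: 1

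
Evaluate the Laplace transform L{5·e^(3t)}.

L{e^(at)} = 1/(s-a), so L{e^(3t)} = 1/(s-3). Then L{5·e^(3t)} = 5/(s-3)

Final answer: 5/(s-3)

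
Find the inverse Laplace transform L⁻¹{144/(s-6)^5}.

L⁻¹{n!/(s-a)^(n+1)} = t^n·e^(at) with n=4, a=6. So L⁻¹{24/(s-6)^5} = t^4·e^(6t), and L⁻¹{144/(s-6)^5} = (144/24)·t^4·e^(6t) = 6·t^4·e^(6t)

Final answer: 6·t^4·e^(6t)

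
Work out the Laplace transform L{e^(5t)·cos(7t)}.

L{e^(at)·cos(ωt)} = (s-a)/((s-a)² + ω²), so L{e^(5t)·cos(7t)} = (s-5)/((s-5)² + 49)

Final answer: (s-5)/((s-5)² + 49)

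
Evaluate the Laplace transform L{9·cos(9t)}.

L{cos(ωt)} = s/(s² + ω²), so L{cos(9t)} = s/(s² + 81). Then L{9·cos(9t)} = 9·s/(s² + 81) = 9s/(s² + 81)

Final answer: 9s/(s² + 81)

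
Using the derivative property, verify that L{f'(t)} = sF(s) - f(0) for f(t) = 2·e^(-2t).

f'(t) = -4e^(-2t). Direct: L{f'(t)} = -4/(s+2). Property: s·2/(s+2) - 2 = (2s - 2(s+2))/(s+2) = -4/(s+2). ✓

Final answer: -4/(s+2)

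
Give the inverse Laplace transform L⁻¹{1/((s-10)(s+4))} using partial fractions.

Decompose: A/(s-10) + B/(s+4). A = 1/14, B = -1/14. f(t) = (e^(10t) - e^(-4t))/14

Final answer: (e^(10t) - e^(-4t))/14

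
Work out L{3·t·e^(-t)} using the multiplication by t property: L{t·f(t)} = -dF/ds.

Using L{t^n·e^(at)} = n!/(s-a)^(n+1), L{t·e^(-t)} = 1/(s+1)^2, so L{3·t·e^(-t)} = 3·1/(s+1)^2 = 3/(s+1)^2

Final answer: 3/(s+1)^2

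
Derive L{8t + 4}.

L{8t + 4} = 8·L{t} + 4·L{1} = 8/s² + 4/s

Final answer: 8/s² + 4/s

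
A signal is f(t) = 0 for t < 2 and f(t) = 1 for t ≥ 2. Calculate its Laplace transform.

f(t) = u(t-2). L{u(t-2)} = e^(-2s)/s, so L{f(t)} = e^(-2s)/s

Final answer: e^(-2s)/s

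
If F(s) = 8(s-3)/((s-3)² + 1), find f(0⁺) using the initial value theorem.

f(0⁺) = lim_{s→∞} sF(s) = lim_{s→∞} 8s(s-3)/((s-3)² + 1) = 8

Final answer: 8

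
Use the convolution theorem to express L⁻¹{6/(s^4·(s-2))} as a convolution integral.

6/(s^4·(s-2)) = (6/s^4)·(1/(s-2)) = L{t^3}·L{e^(2t)}. So f(t) = t^3*e^(2t) = ∫₀ᵗ τ^3·e^(2(t-τ)) dτ

Final answer: ∫₀ᵗ τ^3·e^(2(t-τ)) dτ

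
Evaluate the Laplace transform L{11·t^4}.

L{t^n} = n!/s^(n+1), so L{t^4} = 24/s^5. Then L{11·t^4} = 11·24/s^5 = 264/s^5

Final answer: 264/s^5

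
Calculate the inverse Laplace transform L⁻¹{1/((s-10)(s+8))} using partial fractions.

Decompose: A/(s-10) + B/(s+8). A = 1/18, B = -1/18. f(t) = (e^(10t) - e^(-8t))/18

Final answer: (e^(10t) - e^(-8t))/18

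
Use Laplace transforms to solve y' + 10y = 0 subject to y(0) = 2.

L{y'} + 10L{y} = 0. sY - 2 + 10Y = 0. Y(s+10) = 2. Y = 2/(s+10)

Final answer: y(t) = 2e^(-10t)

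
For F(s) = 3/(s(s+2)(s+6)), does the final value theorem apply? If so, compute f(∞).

Poles of sF(s) = 3/((s+2)(s+6)) are at s = -2 and s = -6, both in the left half-plane. Theorem applies. f(∞) = lim_{s→0} sF(s) = 3/(2·6) = 1/4

Final answer: 1/4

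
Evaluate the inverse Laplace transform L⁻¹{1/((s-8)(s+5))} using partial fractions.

Decompose: A/(s-8) + B/(s+5). A = 1/13, B = -1/13. f(t) = (e^(8t) - e^(-5t))/13

Final answer: (e^(8t) - e^(-5t))/13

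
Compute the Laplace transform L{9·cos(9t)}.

L{cos(ωt)} = s/(s² + ω²), so L{cos(9t)} = s/(s² + 81). Then L{9·cos(9t)} = 9·s/(s² + 81) = 9s/(s² + 81)

Final answer: 9s/(s² + 81)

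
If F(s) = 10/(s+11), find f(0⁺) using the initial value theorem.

f(0⁺) = lim_{s→∞} s·10/(s+11) = lim_{s→∞} 10s/(s+11) = 10

Final answer: 10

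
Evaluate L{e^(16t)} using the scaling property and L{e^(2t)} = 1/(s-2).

Using L{f(at)} = (1/a)F(s/a) with a=8 and f(t) = e^(2t): L{e^(16t)} = (1/8) · 1/((s/8)-2) = (1/8) · 8/(s-16) = 1/(s-16)

Final answer: 1/(s-16)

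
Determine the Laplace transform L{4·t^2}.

L{t^n} = n!/s^(n+1), so L{t^2} = 2/s^3. Then L{4·t^2} = 4·2/s^3 = 8/s^3

Final answer: 8/s^3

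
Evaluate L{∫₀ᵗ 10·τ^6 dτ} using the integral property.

L{∫₀ᵗ f(τ)dτ} = F(s)/s with f(t) = 10t^6. F(s) = 7200/s^7, so L{∫₀ᵗ 10·τ^6 dτ} = (7200/s^7)/s = 7200/s^8. (Check: ∫₀ᵗ 10·τ^6 dτ = 10t^7/7.)

Final answer: 7200/s^8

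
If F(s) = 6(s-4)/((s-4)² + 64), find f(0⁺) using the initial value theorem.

f(0⁺) = lim_{s→∞} sF(s) = lim_{s→∞} 6s(s-4)/((s-4)² + 64) = 6

Final answer: 6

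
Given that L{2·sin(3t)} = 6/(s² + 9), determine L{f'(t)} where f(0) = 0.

L{f'(t)} = s·F(s) - f(0) = s·6/(s² + 9) - 0 = 6s/(s² + 9)

Final answer: 6s/(s² + 9)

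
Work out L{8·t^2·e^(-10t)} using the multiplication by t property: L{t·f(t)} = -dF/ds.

Using L{t^n·e^(at)} = n!/(s-a)^(n+1), L{t^2·e^(-10t)} = 2/(s+10)^3, so L{8·t^2·e^(-10t)} = 8·2/(s+10)^3 = 16/(s+10)^3

Final answer: 16/(s+10)^3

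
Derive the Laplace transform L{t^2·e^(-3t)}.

L{t^n·e^(at)} = n!/(s-a)^(n+1), so L{t^2·e^(-3t)} = 2/(s+3)^3

Final answer: 2/(s+3)^3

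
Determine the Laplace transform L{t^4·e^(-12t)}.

L{t^n·e^(at)} = n!/(s-a)^(n+1), so L{t^4·e^(-12t)} = 24/(s+12)^5

Final answer: 24/(s+12)^5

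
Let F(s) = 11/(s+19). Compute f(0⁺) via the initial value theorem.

f(0⁺) = lim_{s→∞} s·11/(s+19) = lim_{s→∞} 11s/(s+19) = 11

Final answer: 11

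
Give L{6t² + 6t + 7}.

L{6t² + 6t + 7} = 6·2/s³ + 6/s² + 7/s = 12/s³ + 6/s² + 7/s

Final answer: 12/s³ + 6/s² + 7/s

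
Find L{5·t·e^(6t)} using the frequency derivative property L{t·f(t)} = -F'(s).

L{e^(6t)} = 1/(s-6). By frequency derivative: L{t·e^(6t)} = -d/ds[1/(s-6)] = -(-1)/(s-6)² = 1/(s-6)². Then L{5·t·e^(6t)} = 5·1/(s-6)² = 5/(s-6)²

Final answer: 5/(s-6)²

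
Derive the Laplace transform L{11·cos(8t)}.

L{cos(ωt)} = s/(s² + ω²), so L{cos(8t)} = s/(s² + 64). Then L{11·cos(8t)} = 11·s/(s² + 64) = 11s/(s² + 64)

Final answer: 11s/(s² + 64)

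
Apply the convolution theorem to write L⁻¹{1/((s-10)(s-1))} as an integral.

1/((s-10)(s-1)) = (1/(s-10))·(1/(s-1)) = L{e^(10t)}·L{e^t}. So f(t) = e^(10t)*e^t = ∫₀ᵗ e^(10τ)·e^(t-τ) dτ

Final answer: ∫₀ᵗ e^(10τ)·e^(t-τ) dτ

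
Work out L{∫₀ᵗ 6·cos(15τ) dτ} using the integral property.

L{∫₀ᵗ f(τ)dτ} = F(s)/s with F(s) = 6s/(s² + 225), so the result is (6s/(s² + 225))/s = 6/(s² + 225)

Final answer: 6/(s² + 225)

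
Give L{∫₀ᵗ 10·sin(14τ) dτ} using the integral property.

L{∫₀ᵗ f(τ)dτ} = F(s)/s with F(s) = 140/(s² + 196), so the result is (140/(s² + 196))/s = 140/(s(s² + 196))

Final answer: 140/(s(s² + 196))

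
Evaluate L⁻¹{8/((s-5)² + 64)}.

Form: b/((s-a)² + b²) → e^(at)sin(bt). With a=5, b=8

Final answer: e^(5t)·sin(8t)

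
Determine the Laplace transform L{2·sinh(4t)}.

L{sinh(ωt)} = ω/(s² - ω²), so L{sinh(4t)} = 4/(s² - 16). Then L{2·sinh(4t)} = 2·4/(s² - 16) = 8/(s² - 16)

Final answer: 8/(s² - 16)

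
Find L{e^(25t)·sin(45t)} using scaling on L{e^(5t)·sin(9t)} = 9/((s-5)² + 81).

Scaling with a=5: L{e^(25t)·sin(45t)} = (1/5) · 9/((s/5-5)² + 81). Simplifying: 45/((s-25)² + 2025)

Final answer: 45/((s-25)² + 2025)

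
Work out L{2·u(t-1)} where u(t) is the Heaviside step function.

L{u(t-a)} = e^(-as)/s. Here a=1, so L{u(t-1)} = e^(-s)/s, and L{2·u(t-1)} = 2·e^(-s)/s

Final answer: 2·e^(-s)/s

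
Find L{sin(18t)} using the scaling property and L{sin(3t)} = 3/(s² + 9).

Using L{f(at)} = (1/a)F(s/a) with a=6: L{sin(18t)} = (1/6) · 3/((s/6)² + 9) = (1/6) · 3·36/(s² + 324) = 18/(s² + 324)

Final answer: 18/(s² + 324)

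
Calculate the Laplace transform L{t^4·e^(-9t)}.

L{t^n·e^(at)} = n!/(s-a)^(n+1), so L{t^4·e^(-9t)} = 24/(s+9)^5

Final answer: 24/(s+9)^5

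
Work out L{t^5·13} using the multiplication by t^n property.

L{13} = 13/s. d^1/ds^1[1/s] = -1/s². d^2/ds^2[1/s] = 2/s^3. d^3/ds^3[1/s] = -6/s^4. d^4/ds^4[1/s] = 24/s^5. d^5/ds^5[1/s] = -120/s^6. So L{t^5} = (-1)^{5}·-120/s^6 = 120/s^6. Then L{t^5·13} = 13·120/s^6 = 1560/s^6

Final answer: 1560/s^6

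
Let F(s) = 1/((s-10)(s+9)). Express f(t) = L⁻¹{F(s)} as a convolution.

1/((s-10)(s+9)) = (1/(s-10))·(1/(s+9)) = L{e^(10t)}·L{e^(-9t)}. So f(t) = e^(10t)*e^(-9t) = ∫₀ᵗ e^(10τ)·e^(-9(t-τ)) dτ

Final answer: ∫₀ᵗ e^(10τ)·e^(-9(t-τ)) dτ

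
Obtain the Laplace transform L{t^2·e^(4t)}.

L{t^n·e^(at)} = n!/(s-a)^(n+1), so L{t^2·e^(4t)} = 2/(s-4)^3

Final answer: 2/(s-4)^3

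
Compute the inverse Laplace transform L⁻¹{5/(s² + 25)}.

L⁻¹{5/(s² + 25)} = sin(5t)

Final answer: sin(5t)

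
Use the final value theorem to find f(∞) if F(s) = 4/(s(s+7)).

f(∞) = lim_{s→0} s·4/(s(s+7)) = lim_{s→0} 4/(s+7) = 4/7 = 4/7

Final answer: 4/7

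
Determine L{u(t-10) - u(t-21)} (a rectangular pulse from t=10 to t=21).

L{u(t-a)} = e^(-as)/s. L{u(t-10) - u(t-21)} = (e^(-10s) - e^(-21s))/s

Final answer: (e^(-10s) - e^(-21s))/s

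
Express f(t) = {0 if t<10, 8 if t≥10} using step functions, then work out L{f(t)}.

f(t) = 8·u(t-10). L{u(t-10)} = e^(-10s)/s, so L{f(t)} = 8·e^(-10s)/s

Final answer: 8·e^(-10s)/s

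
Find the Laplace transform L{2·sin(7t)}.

L{sin(ωt)} = ω/(s² + ω²), so L{sin(7t)} = 7/(s² + 49). Then L{2·sin(7t)} = 2·7/(s² + 49) = 14/(s² + 49)

Final answer: 14/(s² + 49)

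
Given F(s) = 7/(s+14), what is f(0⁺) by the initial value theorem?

f(0⁺) = lim_{s→∞} s·7/(s+14) = lim_{s→∞} 7s/(s+14) = 7

Final answer: 7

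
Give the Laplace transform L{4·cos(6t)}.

L{cos(ωt)} = s/(s² + ω²), so L{cos(6t)} = s/(s² + 36). Then L{4·cos(6t)} = 4·s/(s² + 36) = 4s/(s² + 36)

Final answer: 4s/(s² + 36)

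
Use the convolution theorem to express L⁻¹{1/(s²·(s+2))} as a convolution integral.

1/(s²·(s+2)) = (1/s^2)·(1/(s+2)) = L{t}·L{e^(-2t)}. So f(t) = t*e^(-2t) = ∫₀ᵗ τ·e^(-2(t-τ)) dτ

Final answer: ∫₀ᵗ τ·e^(-2(t-τ)) dτ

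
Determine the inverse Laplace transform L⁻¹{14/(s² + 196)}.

L⁻¹{14/(s² + 196)} = sin(14t)

Final answer: sin(14t)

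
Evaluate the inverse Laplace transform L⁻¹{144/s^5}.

L⁻¹{n!/s^(n+1)} = t^n with n=4. So L⁻¹{24/s^5} = t^4, and L⁻¹{144/s^5} = (144/24)·t^4 = 6·t^4

Final answer: 6·t^4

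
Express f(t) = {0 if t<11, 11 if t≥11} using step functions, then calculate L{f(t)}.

f(t) = 11·u(t-11). L{u(t-11)} = e^(-11s)/s, so L{f(t)} = 11·e^(-11s)/s

Final answer: 11·e^(-11s)/s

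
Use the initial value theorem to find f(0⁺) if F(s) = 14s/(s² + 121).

f(0⁺) = lim_{s→∞} s·14s/(s² + 121) = lim_{s→∞} 14s²/(s² + 121) = 14

Final answer: 14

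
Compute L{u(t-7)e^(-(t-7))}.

u(t-a)f(t-a) with f(t)=e^(-t). L{e^(-t)} = 1/(s+1). By time shift: e^(-7s)/(s+1)

Final answer: e^(-7s)/(s+1)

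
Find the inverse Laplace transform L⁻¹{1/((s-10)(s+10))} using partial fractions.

Decompose: A/(s-10) + B/(s+10). A = 1/20, B = -1/20. f(t) = (e^(10t) - e^(-10t))/20

Final answer: (e^(10t) - e^(-10t))/20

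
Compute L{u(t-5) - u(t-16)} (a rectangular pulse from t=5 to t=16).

L{u(t-a)} = e^(-as)/s. L{u(t-5) - u(t-16)} = (e^(-5s) - e^(-16s))/s

Final answer: (e^(-5s) - e^(-16s))/s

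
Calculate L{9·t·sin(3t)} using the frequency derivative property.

L{sin(3t)} = 3/(s² + 9). By L{t·f(t)} = -F'(s): -d/ds[3/(s² + 9)] = -(3)·(-2s)/(s² + 9)² = 6s/(s² + 9)². Then L{9·t·sin(3t)} = 9·6s/(s² + 9)² = 54s/(s² + 9)²

Final answer: 54s/(s² + 9)²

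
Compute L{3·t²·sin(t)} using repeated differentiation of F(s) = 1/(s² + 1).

F(s) = 1/(s² + 1). F'(s) = -2s/(s² + 1)². F''(s) = -2(1 - 3s²)/(s² + 1)³ = (6s² - 2)/(s² + 1)³. So L{t²·sin(t)} = (-1)² F''(s) = (6s² - 2)/(s² + 1)³. Then L{3·t²·sin(t)} = 3·(6s² - 2)/(s² + 1)³ = (18s² - 6)/(s² + 1)³

Final answer: (18s² - 6)/(s² + 1)³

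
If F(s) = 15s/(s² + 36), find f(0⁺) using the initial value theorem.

f(0⁺) = lim_{s→∞} s·15s/(s² + 36) = lim_{s→∞} 15s²/(s² + 36) = 15

Final answer: 15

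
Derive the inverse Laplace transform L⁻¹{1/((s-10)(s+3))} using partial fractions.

Decompose: A/(s-10) + B/(s+3). A = 1/13, B = -1/13. f(t) = (e^(10t) - e^(-3t))/13

Final answer: (e^(10t) - e^(-3t))/13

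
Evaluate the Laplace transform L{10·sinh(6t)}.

L{sinh(ωt)} = ω/(s² - ω²), so L{sinh(6t)} = 6/(s² - 36). Then L{10·sinh(6t)} = 10·6/(s² - 36) = 60/(s² - 36)

Final answer: 60/(s² - 36)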